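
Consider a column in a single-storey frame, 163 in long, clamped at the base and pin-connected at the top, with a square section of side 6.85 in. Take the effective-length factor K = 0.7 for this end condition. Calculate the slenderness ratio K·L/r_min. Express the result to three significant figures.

For a square r = a/√12 = 6.85/√12 = 1.977 in
L_e = K·L = 0.7 × 163 = 114.1 in
λ = L_e / r_min = 114.10 / 1.977 = 57.7

λ ≈ 57.7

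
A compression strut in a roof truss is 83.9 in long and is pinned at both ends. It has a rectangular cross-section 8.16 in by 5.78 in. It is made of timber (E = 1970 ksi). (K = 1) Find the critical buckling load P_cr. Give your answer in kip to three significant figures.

Buckling occurs about the weak axis: I_min = h·b³/12 with b = 5.78 in (the shorter side).
I_min = 8.16×5.78³/12 = 131.3 in⁴
Effective length L_e = K·L = 1 × 83.9 = 83.90 in
P_cr = π²EI / L_e² = π² × 1970×10³ × 131.3 / 83.90² = 3.627×10^5 lb

P_cr ≈ 363 kip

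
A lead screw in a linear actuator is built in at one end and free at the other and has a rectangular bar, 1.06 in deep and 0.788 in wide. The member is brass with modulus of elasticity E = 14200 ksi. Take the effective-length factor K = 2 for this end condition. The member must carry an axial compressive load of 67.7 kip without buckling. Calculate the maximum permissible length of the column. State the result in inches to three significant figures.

L_max ≈ 4.73 in

Buckling occurs about the weak axis: I_min = h·b³/12 with b = 0.788 in (the shorter side).
I_min = 1.06×0.788³/12 = 4.322×10^-2 in⁴
At the buckling limit P_cr = P = 6.770×10^4 lb
From P_cr = π²EI/(K·L)²:  L = (1/K)·√(π²EI/P_cr) = (1/2)·√(π²×1.42×10^7×4.322×10^-2/6.770×10^4)
L = 4.73 in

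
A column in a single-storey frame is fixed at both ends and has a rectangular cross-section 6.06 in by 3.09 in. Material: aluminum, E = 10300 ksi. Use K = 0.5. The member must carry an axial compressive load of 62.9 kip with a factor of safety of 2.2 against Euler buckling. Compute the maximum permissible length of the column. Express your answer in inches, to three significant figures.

Buckling occurs about the weak axis: I_min = h·b³/12 with b = 3.09 in (the shorter side).
I_min = 6.06×3.09³/12 = 14.90 in⁴
Required critical load P_cr = n·P = 2.2 × 62.9 = 138.4 kip = 1.384×10^5 lb
From P_cr = π²EI/(K·L)²:  L = (1/K)·√(π²EI/P_cr) = (1/0.5)·√(π²×1.03×10^7×14.90/1.384×10^5)
L = 209 in

L_max ≈ 209 in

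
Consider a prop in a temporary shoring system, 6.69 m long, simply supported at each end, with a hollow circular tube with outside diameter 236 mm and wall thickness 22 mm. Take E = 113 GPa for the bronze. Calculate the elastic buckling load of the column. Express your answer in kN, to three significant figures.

Inner diameter d_i = 236 − 2×22 = 192.0 mm
I = π(d_o⁴ − d_i⁴)/64 = π(236⁴ − 192.0⁴)/64 = 8.556×10^7 mm⁴
I = 8.556×10^7 mm⁴ = 8.556×10^-5 m⁴
Effective length L_e = K·L = 1 × 6.69 = 6.690 m
P_cr = π²EI / L_e² = π² × 113×10⁹ × 8.556×10^-5 / 6.690² = 2.132×10^6 N

P_cr ≈ 2130 kN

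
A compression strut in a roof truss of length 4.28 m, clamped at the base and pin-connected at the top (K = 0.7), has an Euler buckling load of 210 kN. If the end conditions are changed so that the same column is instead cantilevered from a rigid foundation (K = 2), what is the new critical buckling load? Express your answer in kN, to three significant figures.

P_cr ≈ 25.7 kN

P_cr ∝ 1/K², so P_cr,new = P_cr,old × (K_old/K_new)² = 210 × (0.7/2)²
= 210 × 0.1225 = 25.7 kN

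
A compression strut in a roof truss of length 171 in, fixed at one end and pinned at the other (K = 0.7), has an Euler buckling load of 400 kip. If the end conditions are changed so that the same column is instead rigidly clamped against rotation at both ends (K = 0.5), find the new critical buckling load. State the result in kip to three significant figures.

P_cr ∝ 1/K², so P_cr,new = P_cr,old × (K_old/K_new)² = 400 × (0.7/0.5)²
= 400 × 1.960 = 784 kip

P_cr ≈ 784 kip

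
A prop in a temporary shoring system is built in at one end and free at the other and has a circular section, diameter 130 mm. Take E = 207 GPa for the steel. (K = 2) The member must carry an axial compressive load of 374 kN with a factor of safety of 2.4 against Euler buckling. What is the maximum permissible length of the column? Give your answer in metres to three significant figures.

I = πd⁴/64 = π×130⁴/64 = 1.402×10^7 mm⁴
I = 1.402×10^-5 m⁴
Required critical load P_cr = n·P = 2.4 × 374 = 897.6 kN = 8.976×10^5 N
From P_cr = π²EI/(K·L)²:  L = (1/K)·√(π²EI/P_cr) = (1/2)·√(π²×2.07×10^11×1.402×10^-5/8.976×10^5)
L = 2.82 m

L_max ≈ 2.82 m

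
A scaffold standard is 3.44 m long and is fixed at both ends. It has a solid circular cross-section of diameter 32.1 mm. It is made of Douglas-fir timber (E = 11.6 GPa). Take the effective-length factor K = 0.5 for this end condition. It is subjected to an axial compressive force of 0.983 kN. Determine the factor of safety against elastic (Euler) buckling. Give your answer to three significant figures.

n ≈ 2.05

I = πd⁴/64 = π×32.1⁴/64 = 5.212×10^4 mm⁴
I = 5.212×10^4 mm⁴ = 5.212×10^-8 m⁴
Effective length L_e = K·L = 0.5 × 3.44 = 1.720 m
P_cr = π²EI / L_e² = π² × 11.6×10⁹ × 5.212×10^-8 / 1.720² = 2.017×10^3 N
Factor of safety n = P_cr / P = 2.0169 / 0.983 = 2.05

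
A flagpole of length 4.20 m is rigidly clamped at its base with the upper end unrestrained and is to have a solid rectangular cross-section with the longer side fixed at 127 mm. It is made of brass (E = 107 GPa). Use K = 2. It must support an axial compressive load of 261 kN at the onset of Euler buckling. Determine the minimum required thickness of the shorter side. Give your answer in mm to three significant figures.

L_e = K·L = 2 × 4.20 = 8.400 m
Required I = P_cr·L_e²/(π²E) = 2.610×10^5 × 8.400² / (π² × 1.07×10^11) = 1.744×10^-5 m⁴
I_req = 1.744×10^7 mm⁴
Rectangle, weak axis: I_min = h·b³/12 with h = 127 mm fixed  ⇒  b = (12I/h)^(1/3) = 118 mm

b ≈ 118 mm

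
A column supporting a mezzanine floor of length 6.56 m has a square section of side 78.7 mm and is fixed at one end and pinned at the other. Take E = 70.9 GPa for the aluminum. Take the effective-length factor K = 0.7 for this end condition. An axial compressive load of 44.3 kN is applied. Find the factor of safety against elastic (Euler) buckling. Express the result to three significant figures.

n ≈ 2.39

I = a⁴/12 = 78.7⁴/12 = 3.197×10^6 mm⁴
I = 3.197×10^6 mm⁴ = 3.197×10^-6 m⁴
Effective length L_e = K·L = 0.7 × 6.56 = 4.592 m
P_cr = π²EI / L_e² = π² × 70.9×10⁹ × 3.197×10^-6 / 4.592² = 1.061×10^5 N
Factor of safety n = P_cr / P = 106.09 / 44.3 = 2.39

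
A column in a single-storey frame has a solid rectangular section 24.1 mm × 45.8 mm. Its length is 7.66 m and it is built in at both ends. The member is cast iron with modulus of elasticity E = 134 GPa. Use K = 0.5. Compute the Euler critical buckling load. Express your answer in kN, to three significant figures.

P_cr ≈ 4.82 kN

Buckling occurs about the weak axis: I_min = h·b³/12 with b = 24.1 mm (the shorter side).
I_min = 45.8×24.1³/12 = 5.342×10^4 mm⁴
I = 5.342×10^4 mm⁴ = 5.342×10^-8 m⁴
Effective length L_e = K·L = 0.5 × 7.66 = 3.830 m
P_cr = π²EI / L_e² = π² × 134×10⁹ × 5.342×10^-8 / 3.830² = 4.817×10^3 N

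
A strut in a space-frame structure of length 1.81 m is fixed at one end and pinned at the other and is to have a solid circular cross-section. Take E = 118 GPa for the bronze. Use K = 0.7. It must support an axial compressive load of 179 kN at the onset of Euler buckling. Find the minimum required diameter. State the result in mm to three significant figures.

d ≈ 47.3 mm

L_e = K·L = 0.7 × 1.81 = 1.267 m
Required I = P_cr·L_e²/(π²E) = 1.790×10^5 × 1.267² / (π² × 1.18×10^11) = 2.467×10^-7 m⁴
I_req = 2.467×10^5 mm⁴
Solid circle: I = πd⁴/64  ⇒  d = (64I/π)^(1/4) = (64×2.467×10^5/π)^(1/4) = 47.3 mm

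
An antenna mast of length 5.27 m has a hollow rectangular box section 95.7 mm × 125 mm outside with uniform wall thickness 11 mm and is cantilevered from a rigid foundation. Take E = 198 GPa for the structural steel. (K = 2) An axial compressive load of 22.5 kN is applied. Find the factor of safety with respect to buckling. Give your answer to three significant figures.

Inner dimensions: h_i = 125 − 2×11 = 103.0 mm, b_i = 95.7 − 2×11 = 73.70 mm
Weak-axis I_min = (h_o·b_o³ − h_i·b_i³)/12 with b_o = 95.7, b_i = 73.70 mm (shorter outer/inner sides).
I_min = (125×95.7³ − 103.0×73.70³)/12 = 5.694×10^6 mm⁴
I = 5.694×10^6 mm⁴ = 5.694×10^-6 m⁴
Effective length L_e = K·L = 2 × 5.27 = 10.54 m
P_cr = π²EI / L_e² = π² × 198×10⁹ × 5.694×10^-6 / 10.54² = 1.002×10^5 N
Factor of safety n = P_cr / P = 100.16 / 22.5 = 4.45

n ≈ 4.45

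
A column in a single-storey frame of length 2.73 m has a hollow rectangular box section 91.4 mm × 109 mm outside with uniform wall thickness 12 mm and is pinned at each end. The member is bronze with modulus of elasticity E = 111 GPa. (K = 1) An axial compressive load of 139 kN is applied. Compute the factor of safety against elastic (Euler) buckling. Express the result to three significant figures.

Inner dimensions: h_i = 109 − 2×12 = 85.00 mm, b_i = 91.4 − 2×12 = 67.40 mm
Weak-axis I_min = (h_o·b_o³ − h_i·b_i³)/12 with b_o = 91.4, b_i = 67.40 mm (shorter outer/inner sides).
I_min = (109×91.4³ − 85.00×67.40³)/12 = 4.767×10^6 mm⁴
I = 4.767×10^6 mm⁴ = 4.767×10^-6 m⁴
Effective length L_e = K·L = 1 × 2.73 = 2.730 m
P_cr = π²EI / L_e² = π² × 111×10⁹ × 4.767×10^-6 / 2.730² = 7.007×10^5 N
Factor of safety n = P_cr / P = 700.69 / 139 = 5.04

n ≈ 5.04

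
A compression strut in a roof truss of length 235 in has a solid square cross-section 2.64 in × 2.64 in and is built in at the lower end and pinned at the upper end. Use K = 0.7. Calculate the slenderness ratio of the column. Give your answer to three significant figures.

For a square r = a/√12 = 2.64/√12 = 0.7621 in
L_e = K·L = 0.7 × 235 = 164.5 in
λ = L_e / r_min = 164.50 / 0.7621 = 216

λ ≈ 216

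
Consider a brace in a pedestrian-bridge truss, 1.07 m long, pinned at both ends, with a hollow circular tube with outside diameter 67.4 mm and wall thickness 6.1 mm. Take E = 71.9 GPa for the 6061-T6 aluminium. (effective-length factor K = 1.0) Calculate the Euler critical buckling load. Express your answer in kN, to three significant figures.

Inner diameter d_i = 67.4 − 2×6.1 = 55.20 mm
I = π(d_o⁴ − d_i⁴)/64 = π(67.4⁴ − 55.20⁴)/64 = 5.573×10^5 mm⁴
I = 5.573×10^5 mm⁴ = 5.573×10^-7 m⁴
Effective length L_e = K·L = 1 × 1.07 = 1.070 m
P_cr = π²EI / L_e² = π² × 71.9×10⁹ × 5.573×10^-7 / 1.070² = 3.454×10^5 N

P_cr ≈ 345 kN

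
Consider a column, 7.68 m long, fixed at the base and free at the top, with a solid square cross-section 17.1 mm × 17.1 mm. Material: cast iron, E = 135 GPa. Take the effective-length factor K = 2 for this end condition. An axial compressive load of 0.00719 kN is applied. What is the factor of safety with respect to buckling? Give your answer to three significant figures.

n ≈ 5.60

I = a⁴/12 = 17.1⁴/12 = 7.125×10^3 mm⁴
I = 7.125×10^3 mm⁴ = 7.125×10^-9 m⁴
Effective length L_e = K·L = 2 × 7.68 = 15.36 m
P_cr = π²EI / L_e² = π² × 135×10⁹ × 7.125×10^-9 / 15.36² = 40.24 N
Factor of safety n = P_cr / P = 0.040240 / 0.00719 = 5.60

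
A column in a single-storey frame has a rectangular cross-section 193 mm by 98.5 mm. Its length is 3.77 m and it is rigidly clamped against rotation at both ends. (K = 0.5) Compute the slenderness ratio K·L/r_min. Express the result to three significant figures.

λ ≈ 66.3

For a rectangle r_min = b/√12 = 98.5/√12 = 28.43 mm
L_e = K·L = 0.5 × 3.77 m = 1.885 m = 1885.0 mm
λ = L_e / r_min = 1885.0 / 28.43 = 66.3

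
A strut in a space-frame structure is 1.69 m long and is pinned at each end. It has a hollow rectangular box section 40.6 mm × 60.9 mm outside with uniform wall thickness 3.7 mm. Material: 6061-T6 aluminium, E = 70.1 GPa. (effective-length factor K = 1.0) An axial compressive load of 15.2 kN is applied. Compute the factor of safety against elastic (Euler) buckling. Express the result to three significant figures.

n ≈ 2.81

Inner dimensions: h_i = 60.9 − 2×3.7 = 53.50 mm, b_i = 40.6 − 2×3.7 = 33.20 mm
Weak-axis I_min = (h_o·b_o³ − h_i·b_i³)/12 with b_o = 40.6, b_i = 33.20 mm (shorter outer/inner sides).
I_min = (60.9×40.6³ − 53.50×33.20³)/12 = 1.765×10^5 mm⁴
I = 1.765×10^5 mm⁴ = 1.765×10^-7 m⁴
Effective length L_e = K·L = 1 × 1.69 = 1.690 m
P_cr = π²EI / L_e² = π² × 70.1×10⁹ × 1.765×10^-7 / 1.690² = 4.275×10^4 N
Factor of safety n = P_cr / P = 42.752 / 15.2 = 2.81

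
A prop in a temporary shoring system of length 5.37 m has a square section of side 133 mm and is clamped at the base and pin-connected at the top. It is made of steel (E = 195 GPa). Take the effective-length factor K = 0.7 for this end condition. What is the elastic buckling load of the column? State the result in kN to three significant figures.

I = a⁴/12 = 133⁴/12 = 2.608×10^7 mm⁴
I = 2.608×10^7 mm⁴ = 2.608×10^-5 m⁴
Effective length L_e = K·L = 0.7 × 5.37 = 3.759 m
P_cr = π²EI / L_e² = π² × 195×10⁹ × 2.608×10^-5 / 3.759² = 3.552×10^6 N

P_cr ≈ 3550 kN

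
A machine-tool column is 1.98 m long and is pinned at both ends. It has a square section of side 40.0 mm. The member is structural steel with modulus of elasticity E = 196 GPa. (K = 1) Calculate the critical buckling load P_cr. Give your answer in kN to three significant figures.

I = a⁴/12 = 40.0⁴/12 = 2.133×10^5 mm⁴
I = 2.133×10^5 mm⁴ = 2.133×10^-7 m⁴
Effective length L_e = K·L = 1 × 1.98 = 1.980 m
P_cr = π²EI / L_e² = π² × 196×10⁹ × 2.133×10^-7 / 1.980² = 1.053×10^5 N

P_cr ≈ 105 kN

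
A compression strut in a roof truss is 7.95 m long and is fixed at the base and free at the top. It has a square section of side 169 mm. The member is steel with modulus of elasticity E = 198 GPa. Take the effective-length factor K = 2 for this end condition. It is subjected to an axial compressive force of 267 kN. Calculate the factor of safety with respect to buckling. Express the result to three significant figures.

I = a⁴/12 = 169⁴/12 = 6.798×10^7 mm⁴
I = 6.798×10^7 mm⁴ = 6.798×10^-5 m⁴
Effective length L_e = K·L = 2 × 7.95 = 15.90 m
P_cr = π²EI / L_e² = π² × 198×10⁹ × 6.798×10^-5 / 15.90² = 5.255×10^5 N
Factor of safety n = P_cr / P = 525.46 / 267 = 1.97

n ≈ 1.97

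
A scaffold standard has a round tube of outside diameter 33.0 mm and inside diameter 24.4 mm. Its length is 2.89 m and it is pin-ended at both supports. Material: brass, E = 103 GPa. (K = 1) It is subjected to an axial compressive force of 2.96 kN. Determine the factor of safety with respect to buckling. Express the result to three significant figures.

d_o = 33.0 mm, d_i = 24.4 mm
I = π(d_o⁴ − d_i⁴)/64 = π(33.0⁴ − 24.40⁴)/64 = 4.081×10^4 mm⁴
I = 4.081×10^4 mm⁴ = 4.081×10^-8 m⁴
Effective length L_e = K·L = 1 × 2.89 = 2.890 m
P_cr = π²EI / L_e² = π² × 103×10⁹ × 4.081×10^-8 / 2.890² = 4.968×10^3 N
Factor of safety n = P_cr / P = 4.9677 / 2.96 = 1.68

n ≈ 1.68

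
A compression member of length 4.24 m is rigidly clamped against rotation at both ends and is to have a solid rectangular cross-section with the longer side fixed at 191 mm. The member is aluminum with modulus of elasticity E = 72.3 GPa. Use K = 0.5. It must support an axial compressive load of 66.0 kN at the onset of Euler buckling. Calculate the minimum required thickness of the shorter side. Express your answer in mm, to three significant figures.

b ≈ 29.7 mm

L_e = K·L = 0.5 × 4.24 = 2.120 m
Required I = P_cr·L_e²/(π²E) = 6.600×10^4 × 2.120² / (π² × 7.23×10^10) = 4.157×10^-7 m⁴
I_req = 4.157×10^5 mm⁴
Rectangle, weak axis: I_min = h·b³/12 with h = 191 mm fixed  ⇒  b = (12I/h)^(1/3) = 29.7 mm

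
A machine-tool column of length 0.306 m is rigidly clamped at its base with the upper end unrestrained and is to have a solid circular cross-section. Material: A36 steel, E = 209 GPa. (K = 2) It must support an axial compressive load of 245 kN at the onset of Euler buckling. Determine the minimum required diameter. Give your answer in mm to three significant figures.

d ≈ 30.9 mm

L_e = K·L = 2 × 0.306 = 0.6120 m
Required I = P_cr·L_e²/(π²E) = 2.450×10^5 × 0.6120² / (π² × 2.09×10^11) = 4.449×10^-8 m⁴
I_req = 4.449×10^4 mm⁴
Solid circle: I = πd⁴/64  ⇒  d = (64I/π)^(1/4) = (64×4.449×10^4/π)^(1/4) = 30.9 mm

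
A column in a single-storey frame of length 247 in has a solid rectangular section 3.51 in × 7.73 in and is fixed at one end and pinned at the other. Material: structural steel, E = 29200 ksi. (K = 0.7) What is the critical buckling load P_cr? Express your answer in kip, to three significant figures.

Buckling occurs about the weak axis: I_min = h·b³/12 with b = 3.51 in (the shorter side).
I_min = 7.73×3.51³/12 = 27.86 in⁴
Effective length L_e = K·L = 0.7 × 247 = 172.9 in
P_cr = π²EI / L_e² = π² × 29200×10³ × 27.86 / 172.9² = 2.685×10^5 lb

P_cr ≈ 269 kip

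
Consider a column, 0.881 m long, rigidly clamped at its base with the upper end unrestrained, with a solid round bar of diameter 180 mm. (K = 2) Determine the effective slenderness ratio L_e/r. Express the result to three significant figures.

λ ≈ 39.2

I = πd⁴/64 = π×180⁴/64 = 5.153×10^7 mm⁴
A = 2.545×10^4 mm²;  r_min = √(I/A) = √(5.153×10^7/2.545×10^4) = 45.00 mm
L_e = K·L = 2 × 0.881 m = 1.762 m = 1762.0 mm
λ = L_e / r_min = 1762.0 / 45.00 = 39.2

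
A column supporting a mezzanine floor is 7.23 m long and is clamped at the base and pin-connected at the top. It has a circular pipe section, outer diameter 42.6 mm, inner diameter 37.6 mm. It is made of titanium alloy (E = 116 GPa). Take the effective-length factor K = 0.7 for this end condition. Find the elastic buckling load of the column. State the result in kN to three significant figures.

P_cr ≈ 2.84 kN

d_o = 42.6 mm, d_i = 37.6 mm
I = π(d_o⁴ − d_i⁴)/64 = π(42.6⁴ − 37.60⁴)/64 = 6.355×10^4 mm⁴
I = 6.355×10^4 mm⁴ = 6.355×10^-8 m⁴
Effective length L_e = K·L = 0.7 × 7.23 = 5.061 m
P_cr = π²EI / L_e² = π² × 116×10⁹ × 6.355×10^-8 / 5.061² = 2.841×10^3 N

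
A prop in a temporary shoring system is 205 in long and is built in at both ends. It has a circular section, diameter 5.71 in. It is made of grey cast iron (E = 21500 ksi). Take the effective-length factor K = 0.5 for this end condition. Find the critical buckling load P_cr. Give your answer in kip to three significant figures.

I = πd⁴/64 = π×5.71⁴/64 = 52.18 in⁴
Effective length L_e = K·L = 0.5 × 205 = 102.5 in
P_cr = π²EI / L_e² = π² × 21500×10³ × 52.18 / 102.5² = 1.054×10^6 lb

P_cr ≈ 1050 kip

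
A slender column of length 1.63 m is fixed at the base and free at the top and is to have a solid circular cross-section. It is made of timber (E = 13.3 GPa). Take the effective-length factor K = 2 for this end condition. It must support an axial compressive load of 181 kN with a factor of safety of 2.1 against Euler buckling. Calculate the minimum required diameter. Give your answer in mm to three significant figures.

d ≈ 158 mm

Required P_cr = n·P = 2.1 × 181 = 380.1 kN
L_e = K·L = 2 × 1.63 = 3.260 m
Required I = P_cr·L_e²/(π²E) = 3.801×10^5 × 3.260² / (π² × 1.33×10^10) = 3.077×10^-5 m⁴
I_req = 3.077×10^7 mm⁴
Solid circle: I = πd⁴/64  ⇒  d = (64I/π)^(1/4) = (64×3.077×10^7/π)^(1/4) = 158 mm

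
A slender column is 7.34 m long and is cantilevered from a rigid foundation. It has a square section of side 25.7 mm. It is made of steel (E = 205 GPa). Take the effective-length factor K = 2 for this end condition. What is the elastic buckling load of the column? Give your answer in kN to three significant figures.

P_cr ≈ 0.341 kN

I = a⁴/12 = 25.7⁴/12 = 3.635×10^4 mm⁴
I = 3.635×10^4 mm⁴ = 3.635×10^-8 m⁴
Effective length L_e = K·L = 2 × 7.34 = 14.68 m
P_cr = π²EI / L_e² = π² × 205×10⁹ × 3.635×10^-8 / 14.68² = 341.3 N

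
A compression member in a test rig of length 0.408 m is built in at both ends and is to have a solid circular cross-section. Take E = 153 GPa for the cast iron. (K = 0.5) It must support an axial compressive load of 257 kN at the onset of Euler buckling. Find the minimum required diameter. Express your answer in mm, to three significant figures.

L_e = K·L = 0.5 × 0.408 = 0.2040 m
Required I = P_cr·L_e²/(π²E) = 2.570×10^5 × 0.2040² / (π² × 1.53×10^11) = 7.083×10^-9 m⁴
I_req = 7.083×10^3 mm⁴
Solid circle: I = πd⁴/64  ⇒  d = (64I/π)^(1/4) = (64×7.083×10^3/π)^(1/4) = 19.5 mm

d ≈ 19.5 mm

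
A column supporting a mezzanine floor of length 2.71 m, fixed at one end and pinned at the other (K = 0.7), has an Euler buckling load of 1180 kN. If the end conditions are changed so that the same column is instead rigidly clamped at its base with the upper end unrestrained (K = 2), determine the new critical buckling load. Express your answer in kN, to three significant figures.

P_cr ≈ 145 kN

P_cr ∝ 1/K², so P_cr,new = P_cr,old × (K_old/K_new)² = 1180 × (0.7/2)²
= 1180 × 0.1225 = 145 kN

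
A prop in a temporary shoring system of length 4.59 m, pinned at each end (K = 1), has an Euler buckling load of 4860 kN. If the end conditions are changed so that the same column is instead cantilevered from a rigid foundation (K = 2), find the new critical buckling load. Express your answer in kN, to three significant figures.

P_cr ≈ 1220 kN

P_cr ∝ 1/K², so P_cr,new = P_cr,old × (K_old/K_new)² = 4860 × (1/2)²
= 4860 × 0.2500 = 1220 kN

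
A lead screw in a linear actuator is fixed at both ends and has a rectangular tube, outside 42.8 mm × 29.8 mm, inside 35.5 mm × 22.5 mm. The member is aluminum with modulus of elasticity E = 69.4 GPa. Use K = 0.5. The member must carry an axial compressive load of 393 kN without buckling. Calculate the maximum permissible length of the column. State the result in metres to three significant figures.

L_max ≈ 0.650 m

Weak-axis I_min = (h_o·b_o³ − h_i·b_i³)/12 with b_o = 29.8, b_i = 22.50 mm (shorter outer/inner sides).
I_min = (42.8×29.8³ − 35.50×22.50³)/12 = 6.069×10^4 mm⁴
I = 6.069×10^-8 m⁴
At the buckling limit P_cr = P = 3.930×10^5 N
From P_cr = π²EI/(K·L)²:  L = (1/K)·√(π²EI/P_cr) = (1/0.5)·√(π²×6.94×10^10×6.069×10^-8/3.930×10^5)
L = 0.650 m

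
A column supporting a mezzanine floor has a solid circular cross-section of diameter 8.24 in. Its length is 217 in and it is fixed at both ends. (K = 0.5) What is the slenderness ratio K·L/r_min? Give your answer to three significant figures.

λ ≈ 52.7

I = πd⁴/64 = π×8.24⁴/64 = 226.3 in⁴
A = 53.33 in²;  r_min = √(I/A) = √(226.3/53.33) = 2.060 in
L_e = K·L = 0.5 × 217 = 108.5 in
λ = L_e / r_min = 108.50 / 2.060 = 52.7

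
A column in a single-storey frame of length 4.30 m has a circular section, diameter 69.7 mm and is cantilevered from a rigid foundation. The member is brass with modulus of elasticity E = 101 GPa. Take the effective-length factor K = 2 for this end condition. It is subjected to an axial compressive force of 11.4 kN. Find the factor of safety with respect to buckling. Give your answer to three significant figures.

n ≈ 1.37

I = πd⁴/64 = π×69.7⁴/64 = 1.159×10^6 mm⁴
I = 1.159×10^6 mm⁴ = 1.159×10^-6 m⁴
Effective length L_e = K·L = 2 × 4.30 = 8.600 m
P_cr = π²EI / L_e² = π² × 101×10⁹ × 1.159×10^-6 / 8.600² = 1.561×10^4 N
Factor of safety n = P_cr / P = 15.614 / 11.4 = 1.37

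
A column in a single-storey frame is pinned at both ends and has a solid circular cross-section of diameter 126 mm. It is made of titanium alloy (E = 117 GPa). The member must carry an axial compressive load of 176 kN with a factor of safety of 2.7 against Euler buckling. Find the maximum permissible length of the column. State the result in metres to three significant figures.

I = πd⁴/64 = π×126⁴/64 = 1.237×10^7 mm⁴
I = 1.237×10^-5 m⁴
Required critical load P_cr = n·P = 2.7 × 176 = 475.2 kN = 4.752×10^5 N
From P_cr = π²EI/(K·L)²:  L = (1/K)·√(π²EI/P_cr) = (1/1)·√(π²×1.17×10^11×1.237×10^-5/4.752×10^5)
L = 5.48 m

L_max ≈ 5.48 m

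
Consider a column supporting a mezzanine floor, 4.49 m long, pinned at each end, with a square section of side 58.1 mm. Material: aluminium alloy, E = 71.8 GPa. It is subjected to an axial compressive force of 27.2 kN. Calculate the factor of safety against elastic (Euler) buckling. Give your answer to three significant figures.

n ≈ 1.23

I = a⁴/12 = 58.1⁴/12 = 9.496×10^5 mm⁴
I = 9.496×10^5 mm⁴ = 9.496×10^-7 m⁴
Effective length L_e = K·L = 1 × 4.49 = 4.490 m
P_cr = π²EI / L_e² = π² × 71.8×10⁹ × 9.496×10^-7 / 4.490² = 3.338×10^4 N
Factor of safety n = P_cr / P = 33.378 / 27.2 = 1.23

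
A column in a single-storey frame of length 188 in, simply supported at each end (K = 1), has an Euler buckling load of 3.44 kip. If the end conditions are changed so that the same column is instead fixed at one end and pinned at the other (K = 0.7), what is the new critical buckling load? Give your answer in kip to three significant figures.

P_cr ≈ 7.02 kip

P_cr ∝ 1/K², so P_cr,new = P_cr,old × (K_old/K_new)² = 3.44 × (1/0.7)²
= 3.44 × 2.041 = 7.02 kip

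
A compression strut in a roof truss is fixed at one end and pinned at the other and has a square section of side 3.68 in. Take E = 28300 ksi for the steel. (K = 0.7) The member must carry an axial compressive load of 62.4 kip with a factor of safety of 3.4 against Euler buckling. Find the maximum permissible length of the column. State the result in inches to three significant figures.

L_max ≈ 203 in

I = a⁴/12 = 3.68⁴/12 = 15.28 in⁴
Required critical load P_cr = n·P = 3.4 × 62.4 = 212.2 kip = 2.122×10^5 lb
From P_cr = π²EI/(K·L)²:  L = (1/K)·√(π²EI/P_cr) = (1/0.7)·√(π²×2.83×10^7×15.28/2.122×10^5)
L = 203 in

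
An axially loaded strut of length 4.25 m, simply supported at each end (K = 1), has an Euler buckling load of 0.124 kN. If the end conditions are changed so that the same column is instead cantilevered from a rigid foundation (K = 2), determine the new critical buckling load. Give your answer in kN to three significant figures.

P_cr ∝ 1/K², so P_cr,new = P_cr,old × (K_old/K_new)² = 0.124 × (1/2)²
= 0.124 × 0.2500 = 0.0310 kN

P_cr ≈ 0.0310 kN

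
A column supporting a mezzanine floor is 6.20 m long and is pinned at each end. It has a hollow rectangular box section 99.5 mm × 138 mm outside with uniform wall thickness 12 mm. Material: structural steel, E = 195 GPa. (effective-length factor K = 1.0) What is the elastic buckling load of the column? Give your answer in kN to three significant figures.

Inner dimensions: h_i = 138 − 2×12 = 114.0 mm, b_i = 99.5 − 2×12 = 75.50 mm
Weak-axis I_min = (h_o·b_o³ − h_i·b_i³)/12 with b_o = 99.5, b_i = 75.50 mm (shorter outer/inner sides).
I_min = (138×99.5³ − 114.0×75.50³)/12 = 7.240×10^6 mm⁴
I = 7.240×10^6 mm⁴ = 7.240×10^-6 m⁴
Effective length L_e = K·L = 1 × 6.20 = 6.200 m
P_cr = π²EI / L_e² = π² × 195×10⁹ × 7.240×10^-6 / 6.200² = 3.625×10^5 N

P_cr ≈ 362 kN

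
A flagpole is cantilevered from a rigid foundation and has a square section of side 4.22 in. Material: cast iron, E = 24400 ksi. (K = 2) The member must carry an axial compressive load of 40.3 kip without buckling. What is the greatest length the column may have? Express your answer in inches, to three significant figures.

I = a⁴/12 = 4.22⁴/12 = 26.43 in⁴
At the buckling limit P_cr = P = 4.030×10^4 lb
From P_cr = π²EI/(K·L)²:  L = (1/K)·√(π²EI/P_cr) = (1/2)·√(π²×2.44×10^7×26.43/4.030×10^4)
L = 199 in

L_max ≈ 199 in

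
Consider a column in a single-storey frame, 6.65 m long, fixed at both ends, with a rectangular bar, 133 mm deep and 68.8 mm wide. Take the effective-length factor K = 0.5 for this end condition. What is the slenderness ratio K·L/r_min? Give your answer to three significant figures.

λ ≈ 167

Buckling occurs about the weak axis: I_min = h·b³/12 with b = 68.8 mm (the shorter side).
I_min = 133×68.8³/12 = 3.609×10^6 mm⁴
A = 9.150×10^3 mm²;  r_min = √(I/A) = √(3.609×10^6/9.150×10^3) = 19.86 mm
L_e = K·L = 0.5 × 6.65 m = 3.325 m = 3325.0 mm
λ = L_e / r_min = 3325.0 / 19.86 = 167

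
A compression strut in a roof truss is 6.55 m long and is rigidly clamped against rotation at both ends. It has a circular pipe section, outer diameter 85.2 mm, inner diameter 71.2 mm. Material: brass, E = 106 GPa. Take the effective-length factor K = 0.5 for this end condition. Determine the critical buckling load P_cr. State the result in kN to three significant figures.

d_o = 85.2 mm, d_i = 71.2 mm
I = π(d_o⁴ − d_i⁴)/64 = π(85.2⁴ − 71.20⁴)/64 = 1.325×10^6 mm⁴
I = 1.325×10^6 mm⁴ = 1.325×10^-6 m⁴
Effective length L_e = K·L = 0.5 × 6.55 = 3.275 m
P_cr = π²EI / L_e² = π² × 106×10⁹ × 1.325×10^-6 / 3.275² = 1.292×10^5 N

P_cr ≈ 129 kN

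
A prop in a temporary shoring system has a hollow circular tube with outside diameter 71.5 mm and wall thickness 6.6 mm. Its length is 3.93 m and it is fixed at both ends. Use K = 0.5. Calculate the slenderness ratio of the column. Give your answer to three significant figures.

Inner diameter d_i = 71.5 − 2×6.6 = 58.30 mm
I = π(d_o⁴ − d_i⁴)/64 = π(71.5⁴ − 58.30⁴)/64 = 7.158×10^5 mm⁴
A = 1.346×10^3 mm²;  r_min = √(I/A) = √(7.158×10^5/1.346×10^3) = 23.06 mm
L_e = K·L = 0.5 × 3.93 m = 1.965 m = 1965.0 mm
λ = L_e / r_min = 1965.0 / 23.06 = 85.2

λ ≈ 85.2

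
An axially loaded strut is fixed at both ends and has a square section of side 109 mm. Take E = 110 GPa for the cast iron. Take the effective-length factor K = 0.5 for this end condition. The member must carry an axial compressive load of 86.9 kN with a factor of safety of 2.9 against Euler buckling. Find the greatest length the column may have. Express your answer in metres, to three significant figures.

L_max ≈ 14.2 m

I = a⁴/12 = 109⁴/12 = 1.176×10^7 mm⁴
I = 1.176×10^-5 m⁴
Required critical load P_cr = n·P = 2.9 × 86.9 = 252.0 kN = 2.520×10^5 N
From P_cr = π²EI/(K·L)²:  L = (1/K)·√(π²EI/P_cr) = (1/0.5)·√(π²×1.10×10^11×1.176×10^-5/2.520×10^5)
L = 14.2 m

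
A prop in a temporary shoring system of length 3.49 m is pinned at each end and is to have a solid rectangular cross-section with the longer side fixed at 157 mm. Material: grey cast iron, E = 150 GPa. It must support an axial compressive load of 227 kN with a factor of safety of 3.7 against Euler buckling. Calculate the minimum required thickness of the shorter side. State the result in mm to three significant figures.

Required P_cr = n·P = 3.7 × 227 = 839.9 kN
L_e = K·L = 1 × 3.49 = 3.490 m
Required I = P_cr·L_e²/(π²E) = 8.399×10^5 × 3.490² / (π² × 1.50×10^11) = 6.910×10^-6 m⁴
I_req = 6.910×10^6 mm⁴
Rectangle, weak axis: I_min = h·b³/12 with h = 157 mm fixed  ⇒  b = (12I/h)^(1/3) = 80.8 mm

b ≈ 80.8 mm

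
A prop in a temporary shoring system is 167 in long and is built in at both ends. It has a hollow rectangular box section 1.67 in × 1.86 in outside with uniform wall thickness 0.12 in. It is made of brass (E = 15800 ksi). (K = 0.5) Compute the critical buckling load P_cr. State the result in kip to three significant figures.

P_cr ≈ 7.32 kip

Inner dimensions: h_i = 1.86 − 2×0.12 = 1.620 in, b_i = 1.67 − 2×0.12 = 1.430 in
Weak-axis I_min = (h_o·b_o³ − h_i·b_i³)/12 with b_o = 1.67, b_i = 1.430 in (shorter outer/inner sides).
I_min = (1.86×1.67³ − 1.620×1.430³)/12 = 0.3271 in⁴
Effective length L_e = K·L = 0.5 × 167 = 83.50 in
P_cr = π²EI / L_e² = π² × 15800×10³ × 0.3271 / 83.50² = 7.317×10^3 lb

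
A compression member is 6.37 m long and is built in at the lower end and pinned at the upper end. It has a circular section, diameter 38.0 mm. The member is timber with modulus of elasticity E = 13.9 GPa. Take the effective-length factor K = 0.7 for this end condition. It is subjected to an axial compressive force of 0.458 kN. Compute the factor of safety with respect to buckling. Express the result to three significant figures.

n ≈ 1.54

I = πd⁴/64 = π×38.0⁴/64 = 1.024×10^5 mm⁴
I = 1.024×10^5 mm⁴ = 1.024×10^-7 m⁴
Effective length L_e = K·L = 0.7 × 6.37 = 4.459 m
P_cr = π²EI / L_e² = π² × 13.9×10⁹ × 1.024×10^-7 / 4.459² = 706.2 N
Factor of safety n = P_cr / P = 0.70623 / 0.458 = 1.54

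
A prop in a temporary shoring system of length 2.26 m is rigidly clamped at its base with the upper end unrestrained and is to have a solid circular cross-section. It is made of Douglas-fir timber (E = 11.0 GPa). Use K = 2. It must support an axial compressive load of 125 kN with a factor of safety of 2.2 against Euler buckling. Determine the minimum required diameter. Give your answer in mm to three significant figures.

Required P_cr = n·P = 2.2 × 125 = 275.0 kN
L_e = K·L = 2 × 2.26 = 4.520 m
Required I = P_cr·L_e²/(π²E) = 2.750×10^5 × 4.520² / (π² × 1.10×10^10) = 5.175×10^-5 m⁴
I_req = 5.175×10^7 mm⁴
Solid circle: I = πd⁴/64  ⇒  d = (64I/π)^(1/4) = (64×5.175×10^7/π)^(1/4) = 180 mm

d ≈ 180 mm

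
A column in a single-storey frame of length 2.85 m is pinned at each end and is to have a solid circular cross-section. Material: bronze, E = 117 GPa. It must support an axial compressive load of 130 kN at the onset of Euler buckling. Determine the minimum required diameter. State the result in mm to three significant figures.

L_e = K·L = 1 × 2.85 = 2.850 m
Required I = P_cr·L_e²/(π²E) = 1.300×10^5 × 2.850² / (π² × 1.17×10^11) = 9.144×10^-7 m⁴
I_req = 9.144×10^5 mm⁴
Solid circle: I = πd⁴/64  ⇒  d = (64I/π)^(1/4) = (64×9.144×10^5/π)^(1/4) = 65.7 mm

d ≈ 65.7 mm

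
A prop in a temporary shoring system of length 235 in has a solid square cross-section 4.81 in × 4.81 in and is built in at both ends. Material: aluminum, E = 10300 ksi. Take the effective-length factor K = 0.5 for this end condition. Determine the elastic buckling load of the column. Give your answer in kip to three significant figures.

I = a⁴/12 = 4.81⁴/12 = 44.61 in⁴
Effective length L_e = K·L = 0.5 × 235 = 117.5 in
P_cr = π²EI / L_e² = π² × 10300×10³ × 44.61 / 117.5² = 3.284×10^5 lb

P_cr ≈ 328 kip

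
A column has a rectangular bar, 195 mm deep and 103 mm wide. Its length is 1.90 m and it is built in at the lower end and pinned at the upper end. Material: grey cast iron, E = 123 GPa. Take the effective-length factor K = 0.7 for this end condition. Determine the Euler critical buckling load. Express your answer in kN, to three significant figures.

P_cr ≈ 12200 kN

Buckling occurs about the weak axis: I_min = h·b³/12 with b = 103 mm (the shorter side).
I_min = 195×103³/12 = 1.776×10^7 mm⁴
I = 1.776×10^7 mm⁴ = 1.776×10^-5 m⁴
Effective length L_e = K·L = 0.7 × 1.90 = 1.330 m
P_cr = π²EI / L_e² = π² × 123×10⁹ × 1.776×10^-5 / 1.330² = 1.219×10^7 N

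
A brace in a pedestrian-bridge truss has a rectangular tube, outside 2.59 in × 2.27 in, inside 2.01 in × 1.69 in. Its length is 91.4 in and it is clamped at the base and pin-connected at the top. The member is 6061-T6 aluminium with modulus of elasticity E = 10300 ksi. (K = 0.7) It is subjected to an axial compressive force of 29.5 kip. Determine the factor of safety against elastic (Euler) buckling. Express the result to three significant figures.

n ≈ 1.44

Weak-axis I_min = (h_o·b_o³ − h_i·b_i³)/12 with b_o = 2.27, b_i = 1.690 in (shorter outer/inner sides).
I_min = (2.59×2.27³ − 2.010×1.690³)/12 = 1.716 in⁴
Effective length L_e = K·L = 0.7 × 91.4 = 63.98 in
P_cr = π²EI / L_e² = π² × 10300×10³ × 1.716 / 63.98² = 4.262×10^4 lb
Factor of safety n = P_cr / P = 42.619 / 29.5 = 1.44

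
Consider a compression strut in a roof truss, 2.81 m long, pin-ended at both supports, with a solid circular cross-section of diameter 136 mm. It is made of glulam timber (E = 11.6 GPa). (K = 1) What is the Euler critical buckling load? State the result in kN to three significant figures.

I = πd⁴/64 = π×136⁴/64 = 1.679×10^7 mm⁴
I = 1.679×10^7 mm⁴ = 1.679×10^-5 m⁴
Effective length L_e = K·L = 1 × 2.81 = 2.810 m
P_cr = π²EI / L_e² = π² × 11.6×10⁹ × 1.679×10^-5 / 2.810² = 2.435×10^5 N

P_cr ≈ 243 kN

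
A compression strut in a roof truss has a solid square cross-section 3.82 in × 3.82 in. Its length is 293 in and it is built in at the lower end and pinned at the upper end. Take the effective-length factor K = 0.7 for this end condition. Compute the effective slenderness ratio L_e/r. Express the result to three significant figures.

λ ≈ 186

For a square r = a/√12 = 3.82/√12 = 1.103 in
L_e = K·L = 0.7 × 293 = 205.1 in
λ = L_e / r_min = 205.10 / 1.103 = 186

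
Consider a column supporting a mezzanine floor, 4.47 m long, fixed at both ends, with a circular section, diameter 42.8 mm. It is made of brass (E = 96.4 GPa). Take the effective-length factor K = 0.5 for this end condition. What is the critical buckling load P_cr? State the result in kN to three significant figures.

I = πd⁴/64 = π×42.8⁴/64 = 1.647×10^5 mm⁴
I = 1.647×10^5 mm⁴ = 1.647×10^-7 m⁴
Effective length L_e = K·L = 0.5 × 4.47 = 2.235 m
P_cr = π²EI / L_e² = π² × 96.4×10⁹ × 1.647×10^-7 / 2.235² = 3.137×10^4 N

P_cr ≈ 31.4 kN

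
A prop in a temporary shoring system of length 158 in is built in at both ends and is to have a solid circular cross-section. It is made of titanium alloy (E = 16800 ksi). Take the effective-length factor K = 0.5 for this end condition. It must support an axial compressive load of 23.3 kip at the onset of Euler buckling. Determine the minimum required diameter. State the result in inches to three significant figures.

L_e = K·L = 0.5 × 158 = 79.00 in
Required I = P_cr·L_e²/(π²E) = 2.330×10^4 × 79.00² / (π² × 1.68×10^7) = 0.8770 in⁴
Solid circle: I = πd⁴/64  ⇒  d = (64I/π)^(1/4) = (64×0.8770/π)^(1/4) = 2.06 in

d ≈ 2.06 in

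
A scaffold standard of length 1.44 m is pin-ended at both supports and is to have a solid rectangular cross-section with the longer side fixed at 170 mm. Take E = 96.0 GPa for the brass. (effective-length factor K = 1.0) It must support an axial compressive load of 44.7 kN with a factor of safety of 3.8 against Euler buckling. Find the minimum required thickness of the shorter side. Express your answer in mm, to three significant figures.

Required P_cr = n·P = 3.8 × 44.7 = 169.9 kN
L_e = K·L = 1 × 1.44 = 1.440 m
Required I = P_cr·L_e²/(π²E) = 1.699×10^5 × 1.440² / (π² × 9.60×10^10) = 3.717×10^-7 m⁴
I_req = 3.717×10^5 mm⁴
Rectangle, weak axis: I_min = h·b³/12 with h = 170 mm fixed  ⇒  b = (12I/h)^(1/3) = 29.7 mm

b ≈ 29.7 mm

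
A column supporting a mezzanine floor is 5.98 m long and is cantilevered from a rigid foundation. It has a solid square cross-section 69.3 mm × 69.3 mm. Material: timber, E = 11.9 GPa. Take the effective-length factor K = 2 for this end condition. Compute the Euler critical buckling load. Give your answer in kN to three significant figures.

P_cr ≈ 1.58 kN

I = a⁴/12 = 69.3⁴/12 = 1.922×10^6 mm⁴
I = 1.922×10^6 mm⁴ = 1.922×10^-6 m⁴
Effective length L_e = K·L = 2 × 5.98 = 11.96 m
P_cr = π²EI / L_e² = π² × 11.9×10⁹ × 1.922×10^-6 / 11.96² = 1.578×10^3 N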